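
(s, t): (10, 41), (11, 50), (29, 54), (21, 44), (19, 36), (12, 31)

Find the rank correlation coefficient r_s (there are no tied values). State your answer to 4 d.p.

Rank s: 1, 2, 6, 5, 4, 3
Rank t: 3, 5, 6, 4, 2, 1
d = rank(s) − rank(t): -2, -3, 0, 1, 2, 2; Σd² = 22
ρ = 1 − 6Σd² / [n(n²−1)] = 1 − 6×22 / (6×35) = 1 − 132/210 ≈ 0.3714

0.3714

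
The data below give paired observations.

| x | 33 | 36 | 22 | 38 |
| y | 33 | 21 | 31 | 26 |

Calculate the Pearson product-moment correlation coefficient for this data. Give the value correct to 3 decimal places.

n = 4, Σx = 129, Σy = 111, Σx² = 4313, Σy² = 3167, Σxy = 3515
nΣxy − ΣxΣy = 14060 − 14319 = -259
nΣx² − (Σx)² = 17252 − 16641 = 611; nΣy² − (Σy)² = 12668 − 12321 = 347
r = -259 / √(611 × 347) = -259 / 460.4530 ≈ -0.562

-0.562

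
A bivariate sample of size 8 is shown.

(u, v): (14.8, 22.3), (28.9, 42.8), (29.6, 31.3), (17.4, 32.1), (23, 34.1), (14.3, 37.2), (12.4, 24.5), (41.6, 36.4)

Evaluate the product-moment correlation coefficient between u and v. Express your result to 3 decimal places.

0.539

n = 8, Σu = 182, Σv = 260.7, Σu² = 4850.98, Σv² = 8811.09, Σuv = 6186.28
nΣuv − ΣuΣv = 49490.24 − 47447.4 = 2042.84
nΣu² − (Σu)² = 38807.84 − 33124 = 5683.84; nΣv² − (Σv)² = 70488.72 − 67964.49 = 2524.23
r = 2042.84 / √(5683.84 × 2524.23) = 2042.84 / 3787.7856 ≈ 0.539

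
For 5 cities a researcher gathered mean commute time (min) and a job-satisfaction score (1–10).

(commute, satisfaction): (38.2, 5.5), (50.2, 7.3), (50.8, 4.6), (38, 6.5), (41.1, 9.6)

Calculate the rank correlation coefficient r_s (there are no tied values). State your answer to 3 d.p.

-0.200

Rank commute: 2, 4, 5, 1, 3
Rank satisfaction: 2, 4, 1, 3, 5
d = rank(commute) − rank(satisfaction): 0, 0, 4, -2, -2; Σd² = 24
ρ = 1 − 6Σd² / [n(n²−1)] = 1 − 6×24 / (5×24) = 1 − 144/120 ≈ -0.200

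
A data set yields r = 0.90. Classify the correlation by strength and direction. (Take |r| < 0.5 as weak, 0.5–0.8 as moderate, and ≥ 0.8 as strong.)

strong positive

r = 0.90 > 0 so the relationship is positive.
|r| = 0.90, which falls in the strong range.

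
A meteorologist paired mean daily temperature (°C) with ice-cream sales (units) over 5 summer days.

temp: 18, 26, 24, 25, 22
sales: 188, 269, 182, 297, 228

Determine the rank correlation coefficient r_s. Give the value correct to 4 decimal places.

Rank temp: 1, 5, 3, 4, 2
Rank sales: 2, 4, 1, 5, 3
d = rank(temp) − rank(sales): -1, 1, 2, -1, -1; Σd² = 8
ρ = 1 − 6Σd² / [n(n²−1)] = 1 − 6×8 / (5×24) = 1 − 48/120 ≈ 0.6000

0.6000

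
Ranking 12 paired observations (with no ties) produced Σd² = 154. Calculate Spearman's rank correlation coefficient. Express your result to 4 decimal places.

ρ = 1 − 6Σd² / [n(n²−1)] = 1 − 6×154 / (12×143)
  = 1 − 924/1716 = 1 − 0.53846 ≈ 0.4615

0.4615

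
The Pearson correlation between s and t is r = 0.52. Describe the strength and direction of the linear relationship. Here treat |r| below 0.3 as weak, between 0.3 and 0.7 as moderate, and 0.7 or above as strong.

r = 0.52 > 0 so the relationship is positive.
|r| = 0.52, which falls in the moderate range.

moderate positive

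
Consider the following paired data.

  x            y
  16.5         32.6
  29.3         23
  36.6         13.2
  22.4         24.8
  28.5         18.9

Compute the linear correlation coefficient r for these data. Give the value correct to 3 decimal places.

-0.962

n = 5, Σx = 133.3, Σy = 112.5, Σx² = 3784.31, Σy² = 2738.25, Σxy = 2789.09
nΣxy − ΣxΣy = 13945.45 − 14996.25 = -1050.8
nΣx² − (Σx)² = 18921.55 − 17768.89 = 1152.66; nΣy² − (Σy)² = 13691.25 − 12656.25 = 1035
r = -1050.8 / √(1152.66 × 1035) = -1050.8 / 1092.2468 ≈ -0.962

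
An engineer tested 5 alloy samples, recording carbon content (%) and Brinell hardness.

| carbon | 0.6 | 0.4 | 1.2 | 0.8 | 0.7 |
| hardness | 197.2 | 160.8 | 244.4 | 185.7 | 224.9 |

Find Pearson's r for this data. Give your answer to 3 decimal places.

n = 5, Σx = 3.7, Σy = 1013, Σx² = 3.09, Σy² = 209540.34, Σxy = 781.91
nΣxy − ΣxΣy = 3909.55 − 3748.1 = 161.45
nΣx² − (Σx)² = 15.45 − 13.69 = 1.76; nΣy² − (Σy)² = 1047701.7 − 1026169 = 21532.7
r = 161.45 / √(1.76 × 21532.7) = 161.45 / 194.6729 ≈ 0.829

0.829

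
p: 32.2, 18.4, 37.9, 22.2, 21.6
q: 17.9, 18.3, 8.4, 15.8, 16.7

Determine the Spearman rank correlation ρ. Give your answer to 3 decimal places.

-0.700

Rank p: 4, 1, 5, 3, 2
Rank q: 4, 5, 1, 2, 3
d = rank(p) − rank(q): 0, -4, 4, 1, -1; Σd² = 34
ρ = 1 − 6Σd² / [n(n²−1)] = 1 − 6×34 / (5×24) = 1 − 204/120 ≈ -0.700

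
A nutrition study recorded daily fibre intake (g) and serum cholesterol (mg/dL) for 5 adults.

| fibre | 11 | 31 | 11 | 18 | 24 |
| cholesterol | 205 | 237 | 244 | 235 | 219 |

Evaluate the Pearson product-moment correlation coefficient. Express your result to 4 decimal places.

0.2056

n = 5, Σx = 95, Σy = 1140, Σx² = 2103, Σy² = 260916, Σxy = 21772
nΣxy − ΣxΣy = 108860 − 108300 = 560
nΣx² − (Σx)² = 10515 − 9025 = 1490; nΣy² − (Σy)² = 1304580 − 1299600 = 4980
r = 560 / √(1490 × 4980) = 560 / 2724.0044 ≈ 0.2056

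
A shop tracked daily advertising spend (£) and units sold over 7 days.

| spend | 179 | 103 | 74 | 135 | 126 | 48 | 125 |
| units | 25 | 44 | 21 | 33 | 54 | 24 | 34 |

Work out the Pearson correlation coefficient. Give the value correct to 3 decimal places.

n = 7, Σx = 790, Σy = 235, Σx² = 100156, Σy² = 8739, Σxy = 27222
nΣxy − ΣxΣy = 190554 − 185650 = 4904
nΣx² − (Σx)² = 701092 − 624100 = 76992; nΣy² − (Σy)² = 61173 − 55225 = 5948
r = 4904 / √(76992 × 5948) = 4904 / 21399.7293 ≈ 0.229

0.229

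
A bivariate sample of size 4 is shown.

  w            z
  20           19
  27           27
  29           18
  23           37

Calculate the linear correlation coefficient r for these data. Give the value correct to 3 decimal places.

n = 4, Σw = 99, Σz = 101, Σw² = 2499, Σz² = 2783, Σwz = 2482
nΣwz − ΣwΣz = 9928 − 9999 = -71
nΣw² − (Σw)² = 9996 − 9801 = 195; nΣz² − (Σz)² = 11132 − 10201 = 931
r = -71 / √(195 × 931) = -71 / 426.0810 ≈ -0.167

-0.167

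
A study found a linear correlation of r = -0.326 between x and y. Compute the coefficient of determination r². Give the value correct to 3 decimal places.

r² = (-0.326)² = 0.106

0.106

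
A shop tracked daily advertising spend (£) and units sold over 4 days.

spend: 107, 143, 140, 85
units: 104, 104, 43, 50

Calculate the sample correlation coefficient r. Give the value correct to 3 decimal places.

0.189

n = 4, Σx = 475, Σy = 301, Σx² = 58723, Σy² = 25981, Σxy = 36270
nΣxy − ΣxΣy = 145080 − 142975 = 2105
nΣx² − (Σx)² = 234892 − 225625 = 9267; nΣy² − (Σy)² = 103924 − 90601 = 13323
r = 2105 / √(9267 × 13323) = 2105 / 11111.4464 ≈ 0.189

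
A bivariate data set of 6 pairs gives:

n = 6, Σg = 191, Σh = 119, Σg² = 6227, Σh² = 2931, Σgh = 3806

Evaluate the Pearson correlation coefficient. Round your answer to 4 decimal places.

r = (nΣgh − ΣgΣh) / √[(nΣg² − (Σg)²)(nΣh² − (Σh)²)]
Numerator: 6×3806 − 191×119 = 107
Denominator: √[(37362 − 36481)(17586 − 14161)] = √[881 × 3425] = 1737.0737
r = 107 / 1737.0737 ≈ 0.0616

0.0616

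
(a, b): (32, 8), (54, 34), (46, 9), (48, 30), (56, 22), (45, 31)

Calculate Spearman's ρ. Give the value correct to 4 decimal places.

0.4286

Rank a: 1, 5, 3, 4, 6, 2
Rank b: 1, 6, 2, 4, 3, 5
d = rank(a) − rank(b): 0, -1, 1, 0, 3, -3; Σd² = 20
ρ = 1 − 6Σd² / [n(n²−1)] = 1 − 6×20 / (6×35) = 1 − 120/210 ≈ 0.4286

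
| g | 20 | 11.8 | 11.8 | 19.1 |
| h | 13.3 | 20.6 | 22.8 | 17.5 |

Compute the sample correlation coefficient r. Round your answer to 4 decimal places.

-0.9139

n = 4, Σg = 62.7, Σh = 74.2, Σg² = 1043.29, Σh² = 1427.34, Σgh = 1112.37
nΣgh − ΣgΣh = 4449.48 − 4652.34 = -202.86
nΣg² − (Σg)² = 4173.16 − 3931.29 = 241.87; nΣh² − (Σh)² = 5709.36 − 5505.64 = 203.72
r = -202.86 / √(241.87 × 203.72) = -202.86 / 221.9769 ≈ -0.9139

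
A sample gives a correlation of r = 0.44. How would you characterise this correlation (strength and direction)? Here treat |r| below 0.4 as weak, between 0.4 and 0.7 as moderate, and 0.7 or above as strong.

moderate positive

r = 0.44 > 0 so the relationship is positive.
|r| = 0.44, which falls in the moderate range.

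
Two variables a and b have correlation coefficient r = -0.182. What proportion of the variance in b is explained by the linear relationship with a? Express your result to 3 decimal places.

0.033

r² = (-0.182)² = 0.033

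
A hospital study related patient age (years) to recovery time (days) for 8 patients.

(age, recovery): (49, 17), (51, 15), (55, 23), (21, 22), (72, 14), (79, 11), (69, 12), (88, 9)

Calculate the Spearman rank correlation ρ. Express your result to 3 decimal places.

-0.833

Rank age: 2, 3, 4, 1, 6, 7, 5, 8
Rank recovery: 6, 5, 8, 7, 4, 2, 3, 1
d = rank(age) − rank(recovery): -4, -2, -4, -6, 2, 5, 2, 7; Σd² = 154
ρ = 1 − 6Σd² / [n(n²−1)] = 1 − 6×154 / (8×63) = 1 − 924/504 ≈ -0.833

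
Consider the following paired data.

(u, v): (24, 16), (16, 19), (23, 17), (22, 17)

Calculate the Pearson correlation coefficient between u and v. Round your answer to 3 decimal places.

n = 4, Σu = 85, Σv = 69, Σu² = 1845, Σv² = 1195, Σuv = 1453
nΣuv − ΣuΣv = 5812 − 5865 = -53
nΣu² − (Σu)² = 7380 − 7225 = 155; nΣv² − (Σv)² = 4780 − 4761 = 19
r = -53 / √(155 × 19) = -53 / 54.2679 ≈ -0.977

-0.977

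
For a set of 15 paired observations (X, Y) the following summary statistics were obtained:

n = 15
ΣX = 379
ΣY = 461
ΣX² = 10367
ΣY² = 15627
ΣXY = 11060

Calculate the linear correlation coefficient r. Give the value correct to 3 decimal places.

r = (nΣXY − ΣXΣY) / √[(nΣX² − (ΣX)²)(nΣY² − (ΣY)²)]
Numerator: 15×11060 − 379×461 = -8819
Denominator: √[(155505 − 143641)(234405 − 212521)] = √[11864 × 21884] = 16113.0933
r = -8819 / 16113.0933 ≈ -0.547

-0.547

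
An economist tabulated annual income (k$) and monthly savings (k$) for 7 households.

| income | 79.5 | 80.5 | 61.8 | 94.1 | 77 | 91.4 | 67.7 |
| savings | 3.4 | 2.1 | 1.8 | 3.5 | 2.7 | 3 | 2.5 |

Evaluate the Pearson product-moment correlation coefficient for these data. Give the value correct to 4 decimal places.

n = 7, Σx = 552, Σy = 19, Σx² = 44340.8, Σy² = 54, Σxy = 1531.29
nΣxy − ΣxΣy = 10719.03 − 10488 = 231.03
nΣx² − (Σx)² = 310385.6 − 304704 = 5681.6; nΣy² − (Σy)² = 378 − 361 = 17
r = 231.03 / √(5681.6 × 17) = 231.03 / 310.7848 ≈ 0.7434

0.7434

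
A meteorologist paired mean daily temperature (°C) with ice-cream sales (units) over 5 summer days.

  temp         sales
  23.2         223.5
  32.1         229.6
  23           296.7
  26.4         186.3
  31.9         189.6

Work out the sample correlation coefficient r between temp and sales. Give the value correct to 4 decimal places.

-0.5119

n = 5, Σx = 136.6, Σy = 1125.7, Σx² = 3812.22, Σy² = 261355.15, Σxy = 30346.02
nΣxy − ΣxΣy = 151730.1 − 153770.62 = -2040.52
nΣx² − (Σx)² = 19061.1 − 18659.56 = 401.54; nΣy² − (Σy)² = 1306775.75 − 1267200.49 = 39575.26
r = -2040.52 / √(401.54 × 39575.26) = -2040.52 / 3986.3580 ≈ -0.5119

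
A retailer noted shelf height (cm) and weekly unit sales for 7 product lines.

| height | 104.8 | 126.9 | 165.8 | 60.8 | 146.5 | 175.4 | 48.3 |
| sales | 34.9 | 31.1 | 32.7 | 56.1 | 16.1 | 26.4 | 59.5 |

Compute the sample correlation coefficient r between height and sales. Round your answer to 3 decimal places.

-0.876

n = 7, Σx = 828.5, Σy = 256.8, Σx² = 112833.23, Σy² = 10898.14, Σxy = 26299.71
nΣxy − ΣxΣy = 184097.97 − 212758.8 = -28660.83
nΣx² − (Σx)² = 789832.61 − 686412.25 = 103420.36; nΣy² − (Σy)² = 76286.98 − 65946.24 = 10340.74
r = -28660.83 / √(103420.36 × 10340.74) = -28660.83 / 32702.3402 ≈ -0.876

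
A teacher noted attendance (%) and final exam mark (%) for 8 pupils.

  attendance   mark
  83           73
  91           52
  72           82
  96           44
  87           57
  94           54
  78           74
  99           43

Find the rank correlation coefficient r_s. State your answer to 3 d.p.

Rank attendance: 3, 5, 1, 7, 4, 6, 2, 8
Rank mark: 6, 3, 8, 2, 5, 4, 7, 1
d = rank(attendance) − rank(mark): -3, 2, -7, 5, -1, 2, -5, 7; Σd² = 166
ρ = 1 − 6Σd² / [n(n²−1)] = 1 − 6×166 / (8×63) = 1 − 996/504 ≈ -0.976

-0.976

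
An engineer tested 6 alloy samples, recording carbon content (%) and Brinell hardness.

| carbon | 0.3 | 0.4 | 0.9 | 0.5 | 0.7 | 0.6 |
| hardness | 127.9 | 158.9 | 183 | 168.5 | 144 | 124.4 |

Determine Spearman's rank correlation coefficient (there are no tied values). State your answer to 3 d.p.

0.371

Rank carbon: 1, 2, 6, 3, 5, 4
Rank hardness: 2, 4, 6, 5, 3, 1
d = rank(carbon) − rank(hardness): -1, -2, 0, -2, 2, 3; Σd² = 22
ρ = 1 − 6Σd² / [n(n²−1)] = 1 − 6×22 / (6×35) = 1 − 132/210 ≈ 0.371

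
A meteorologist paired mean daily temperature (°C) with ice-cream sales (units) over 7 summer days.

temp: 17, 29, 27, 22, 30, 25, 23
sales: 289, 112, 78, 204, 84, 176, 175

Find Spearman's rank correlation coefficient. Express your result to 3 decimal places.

Rank temp: 1, 6, 5, 2, 7, 4, 3
Rank sales: 7, 3, 1, 6, 2, 5, 4
d = rank(temp) − rank(sales): -6, 3, 4, -4, 5, -1, -1; Σd² = 104
ρ = 1 − 6Σd² / [n(n²−1)] = 1 − 6×104 / (7×48) = 1 − 624/336 ≈ -0.857

-0.857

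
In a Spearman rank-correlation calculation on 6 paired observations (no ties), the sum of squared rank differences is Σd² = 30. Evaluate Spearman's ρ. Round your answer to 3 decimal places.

ρ = 1 − 6Σd² / [n(n²−1)] = 1 − 6×30 / (6×35)
  = 1 − 180/210 = 1 − 0.8571 ≈ 0.143

0.143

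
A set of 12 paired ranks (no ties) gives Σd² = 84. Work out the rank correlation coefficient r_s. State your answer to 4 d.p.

0.7063

ρ = 1 − 6Σd² / [n(n²−1)] = 1 − 6×84 / (12×143)
  = 1 − 504/1716 = 1 − 0.29371 ≈ 0.7063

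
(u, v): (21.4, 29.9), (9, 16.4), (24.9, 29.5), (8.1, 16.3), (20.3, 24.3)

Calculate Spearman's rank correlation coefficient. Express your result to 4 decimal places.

0.9000

Rank u: 4, 2, 5, 1, 3
Rank v: 5, 2, 4, 1, 3
d = rank(u) − rank(v): -1, 0, 1, 0, 0; Σd² = 2
ρ = 1 − 6Σd² / [n(n²−1)] = 1 − 6×2 / (5×24) = 1 − 12/120 ≈ 0.9000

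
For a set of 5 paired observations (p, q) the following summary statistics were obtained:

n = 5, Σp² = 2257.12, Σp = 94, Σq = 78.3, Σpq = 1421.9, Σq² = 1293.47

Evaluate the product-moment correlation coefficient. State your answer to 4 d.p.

-0.2761

r = (nΣpq − ΣpΣq) / √[(nΣp² − (Σp)²)(nΣq² − (Σq)²)]
Numerator: 5×1421.9 − 94×78.3 = -250.7
Denominator: √[(11285.6 − 8836)(6467.35 − 6130.89)] = √[2449.6 × 336.46] = 907.8504
r = -250.7 / 907.8504 ≈ -0.2761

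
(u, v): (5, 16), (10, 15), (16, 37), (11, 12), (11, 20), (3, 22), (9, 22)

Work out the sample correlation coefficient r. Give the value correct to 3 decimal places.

0.482

n = 7, Σu = 65, Σv = 144, Σu² = 713, Σv² = 3362, Σuv = 1438
nΣuv − ΣuΣv = 10066 − 9360 = 706
nΣu² − (Σu)² = 4991 − 4225 = 766; nΣv² − (Σv)² = 23534 − 20736 = 2798
r = 706 / √(766 × 2798) = 706 / 1463.9904 ≈ 0.482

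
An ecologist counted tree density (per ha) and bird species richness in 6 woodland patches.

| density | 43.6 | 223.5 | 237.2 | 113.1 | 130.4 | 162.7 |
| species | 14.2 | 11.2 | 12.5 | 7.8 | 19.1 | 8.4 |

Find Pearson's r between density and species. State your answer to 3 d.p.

n = 6, Σx = 910.5, Σy = 73.2, Σx² = 164384.11, Σy² = 979.54, Σxy = 10826.82
nΣxy − ΣxΣy = 64960.92 − 66648.6 = -1687.68
nΣx² − (Σx)² = 986304.66 − 829010.25 = 157294.41; nΣy² − (Σy)² = 5877.24 − 5358.24 = 519
r = -1687.68 / √(157294.41 × 519) = -1687.68 / 9035.2531 ≈ -0.187

-0.187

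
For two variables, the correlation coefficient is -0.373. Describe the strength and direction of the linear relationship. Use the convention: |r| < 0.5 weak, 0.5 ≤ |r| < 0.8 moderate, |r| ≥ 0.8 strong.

weak negative

r = -0.373 < 0 so the relationship is negative.
|r| = 0.373, which falls in the weak range.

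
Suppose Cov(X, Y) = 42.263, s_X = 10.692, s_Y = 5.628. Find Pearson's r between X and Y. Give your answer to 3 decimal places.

0.702

r = Cov(X,Y) / (s_X · s_Y) = 42.263 / (10.692 × 5.628)
  = 42.263 / 60.1746 ≈ 0.702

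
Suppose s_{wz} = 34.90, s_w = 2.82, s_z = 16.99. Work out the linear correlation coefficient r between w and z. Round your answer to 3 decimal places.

0.728

r = Cov(w,z) / (s_w · s_z) = 34.90 / (2.82 × 16.99)
  = 34.90 / 47.9118 ≈ 0.728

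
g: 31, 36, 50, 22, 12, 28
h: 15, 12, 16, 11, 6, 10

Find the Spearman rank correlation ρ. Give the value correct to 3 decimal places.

Rank g: 4, 5, 6, 2, 1, 3
Rank h: 5, 4, 6, 3, 1, 2
d = rank(g) − rank(h): -1, 1, 0, -1, 0, 1; Σd² = 4
ρ = 1 − 6Σd² / [n(n²−1)] = 1 − 6×4 / (6×35) = 1 − 24/210 ≈ 0.886

0.886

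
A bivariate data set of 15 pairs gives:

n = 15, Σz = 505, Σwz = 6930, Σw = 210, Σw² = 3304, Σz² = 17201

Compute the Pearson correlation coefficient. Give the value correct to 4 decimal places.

r = (nΣwz − ΣwΣz) / √[(nΣw² − (Σw)²)(nΣz² − (Σz)²)]
Numerator: 15×6930 − 210×505 = -2100
Denominator: √[(49560 − 44100)(258015 − 255025)] = √[5460 × 2990] = 4040.4703
r = -2100 / 4040.4703 ≈ -0.5197

-0.5197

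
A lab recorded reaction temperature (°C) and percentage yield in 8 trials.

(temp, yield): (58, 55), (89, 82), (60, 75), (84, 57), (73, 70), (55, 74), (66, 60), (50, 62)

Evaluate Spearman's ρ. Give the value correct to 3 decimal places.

Rank temp: 3, 8, 4, 7, 6, 2, 5, 1
Rank yield: 1, 8, 7, 2, 5, 6, 3, 4
d = rank(temp) − rank(yield): 2, 0, -3, 5, 1, -4, 2, -3; Σd² = 68
ρ = 1 − 6Σd² / [n(n²−1)] = 1 − 6×68 / (8×63) = 1 − 408/504 ≈ 0.190

0.190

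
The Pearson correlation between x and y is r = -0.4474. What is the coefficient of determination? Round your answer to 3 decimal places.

r² = (-0.4474)² = 0.200

0.200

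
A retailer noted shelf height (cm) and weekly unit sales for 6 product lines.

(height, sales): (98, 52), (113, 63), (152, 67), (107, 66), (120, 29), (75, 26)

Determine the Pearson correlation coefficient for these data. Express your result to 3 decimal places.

n = 6, Σx = 665, Σy = 303, Σx² = 76951, Σy² = 17035, Σxy = 34891
nΣxy − ΣxΣy = 209346 − 201495 = 7851
nΣx² − (Σx)² = 461706 − 442225 = 19481; nΣy² − (Σy)² = 102210 − 91809 = 10401
r = 7851 / √(19481 × 10401) = 7851 / 14234.5313 ≈ 0.552

0.552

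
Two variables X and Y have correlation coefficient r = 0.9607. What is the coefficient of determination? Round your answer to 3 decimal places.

r² = (0.9607)² = 0.923

0.923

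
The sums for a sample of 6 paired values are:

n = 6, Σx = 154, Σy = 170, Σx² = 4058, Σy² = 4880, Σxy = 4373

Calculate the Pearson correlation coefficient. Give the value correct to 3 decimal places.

r = (nΣxy − ΣxΣy) / √[(nΣx² − (Σx)²)(nΣy² − (Σy)²)]
Numerator: 6×4373 − 154×170 = 58
Denominator: √[(24348 − 23716)(29280 − 28900)] = √[632 × 380] = 490.0612
r = 58 / 490.0612 ≈ 0.118

0.118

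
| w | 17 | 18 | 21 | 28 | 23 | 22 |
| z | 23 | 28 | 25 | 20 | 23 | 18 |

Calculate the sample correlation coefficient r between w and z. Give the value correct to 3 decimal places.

-0.580

n = 6, Σw = 129, Σz = 137, Σw² = 2851, Σz² = 3191, Σwz = 2905
nΣwz − ΣwΣz = 17430 − 17673 = -243
nΣw² − (Σw)² = 17106 − 16641 = 465; nΣz² − (Σz)² = 19146 − 18769 = 377
r = -243 / √(465 × 377) = -243 / 418.6944 ≈ -0.580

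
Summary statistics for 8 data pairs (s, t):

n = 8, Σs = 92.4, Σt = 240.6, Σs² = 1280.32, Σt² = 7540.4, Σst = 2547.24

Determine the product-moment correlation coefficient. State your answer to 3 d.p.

-0.910

r = (nΣst − ΣsΣt) / √[(nΣs² − (Σs)²)(nΣt² − (Σt)²)]
Numerator: 8×2547.24 − 92.4×240.6 = -1853.52
Denominator: √[(10242.56 − 8537.76)(60323.2 − 57888.36)] = √[1704.8 × 2434.84] = 2037.3795
r = -1853.52 / 2037.3795 ≈ -0.910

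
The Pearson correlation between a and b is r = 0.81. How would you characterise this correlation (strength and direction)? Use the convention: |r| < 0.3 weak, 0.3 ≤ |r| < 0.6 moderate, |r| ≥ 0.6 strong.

r = 0.81 > 0 so the relationship is positive.
|r| = 0.81, which falls in the strong range.

strong positive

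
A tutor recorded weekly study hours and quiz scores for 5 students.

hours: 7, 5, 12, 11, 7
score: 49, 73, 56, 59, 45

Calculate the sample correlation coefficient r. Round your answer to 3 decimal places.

-0.193

n = 5, Σx = 42, Σy = 282, Σx² = 388, Σy² = 16372, Σxy = 2344
nΣxy − ΣxΣy = 11720 − 11844 = -124
nΣx² − (Σx)² = 1940 − 1764 = 176; nΣy² − (Σy)² = 81860 − 79524 = 2336
r = -124 / √(176 × 2336) = -124 / 641.1989 ≈ -0.193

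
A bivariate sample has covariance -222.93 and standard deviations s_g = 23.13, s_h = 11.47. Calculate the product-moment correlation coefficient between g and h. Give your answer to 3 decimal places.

r = Cov(g,h) / (s_g · s_h) = -222.93 / (23.13 × 11.47)
  = -222.93 / 265.3011 ≈ -0.840

-0.840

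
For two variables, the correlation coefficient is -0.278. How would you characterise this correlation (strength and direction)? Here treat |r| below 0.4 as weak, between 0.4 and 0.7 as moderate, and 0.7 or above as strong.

weak negative

r = -0.278 < 0 so the relationship is negative.
|r| = 0.278, which falls in the weak range.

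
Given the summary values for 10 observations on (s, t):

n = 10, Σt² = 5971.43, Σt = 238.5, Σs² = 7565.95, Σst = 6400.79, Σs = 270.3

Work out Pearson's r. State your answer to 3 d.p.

r = (nΣst − ΣsΣt) / √[(nΣs² − (Σs)²)(nΣt² − (Σt)²)]
Numerator: 10×6400.79 − 270.3×238.5 = -458.65
Denominator: √[(75659.5 − 73062.09)(59714.3 − 56882.25)] = √[2597.41 × 2832.05] = 2712.1938
r = -458.65 / 2712.1938 ≈ -0.169

-0.169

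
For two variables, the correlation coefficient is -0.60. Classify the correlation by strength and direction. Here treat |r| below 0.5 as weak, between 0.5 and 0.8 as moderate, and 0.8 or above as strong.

r = -0.60 < 0 so the relationship is negative.
|r| = 0.60, which falls in the moderate range.

moderate negative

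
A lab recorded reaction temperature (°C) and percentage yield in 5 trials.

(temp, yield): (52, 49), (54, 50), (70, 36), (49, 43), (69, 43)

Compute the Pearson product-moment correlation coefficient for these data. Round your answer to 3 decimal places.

n = 5, Σx = 294, Σy = 221, Σx² = 17682, Σy² = 9895, Σxy = 12842
nΣxy − ΣxΣy = 64210 − 64974 = -764
nΣx² − (Σx)² = 88410 − 86436 = 1974; nΣy² − (Σy)² = 49475 − 48841 = 634
r = -764 / √(1974 × 634) = -764 / 1118.7118 ≈ -0.683

-0.683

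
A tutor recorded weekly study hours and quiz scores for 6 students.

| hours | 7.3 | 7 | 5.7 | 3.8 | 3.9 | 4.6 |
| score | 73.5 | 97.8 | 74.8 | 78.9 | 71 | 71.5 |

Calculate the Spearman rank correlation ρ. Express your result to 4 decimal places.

Rank hours: 6, 5, 4, 1, 2, 3
Rank score: 3, 6, 4, 5, 1, 2
d = rank(hours) − rank(score): 3, -1, 0, -4, 1, 1; Σd² = 28
ρ = 1 − 6Σd² / [n(n²−1)] = 1 − 6×28 / (6×35) = 1 − 168/210 ≈ 0.2000

0.2000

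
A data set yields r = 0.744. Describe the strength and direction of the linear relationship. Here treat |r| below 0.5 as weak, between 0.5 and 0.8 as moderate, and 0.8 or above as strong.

r = 0.744 > 0 so the relationship is positive.
|r| = 0.744, which falls in the moderate range.

moderate positive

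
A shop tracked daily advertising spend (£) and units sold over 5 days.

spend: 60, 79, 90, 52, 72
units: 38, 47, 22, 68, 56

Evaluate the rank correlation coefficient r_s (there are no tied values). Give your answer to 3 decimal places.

-0.700

Rank spend: 2, 4, 5, 1, 3
Rank units: 2, 3, 1, 5, 4
d = rank(spend) − rank(units): 0, 1, 4, -4, -1; Σd² = 34
ρ = 1 − 6Σd² / [n(n²−1)] = 1 − 6×34 / (5×24) = 1 − 204/120 ≈ -0.700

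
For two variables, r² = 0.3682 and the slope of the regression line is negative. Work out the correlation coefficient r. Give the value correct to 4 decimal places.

-0.6068

|r| = √0.3682 = 0.6068
The association is negative, so r = −0.6068.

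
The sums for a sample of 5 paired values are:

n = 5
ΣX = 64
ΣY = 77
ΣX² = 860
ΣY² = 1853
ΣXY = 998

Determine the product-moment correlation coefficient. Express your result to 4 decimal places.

0.0752

r = (nΣXY − ΣXΣY) / √[(nΣX² − (ΣX)²)(nΣY² − (ΣY)²)]
Numerator: 5×998 − 64×77 = 62
Denominator: √[(4300 − 4096)(9265 − 5929)] = √[204 × 3336] = 824.9509
r = 62 / 824.9509 ≈ 0.0752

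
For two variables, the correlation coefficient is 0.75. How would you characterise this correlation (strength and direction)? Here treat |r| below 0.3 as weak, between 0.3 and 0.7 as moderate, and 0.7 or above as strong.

strong positive

r = 0.75 > 0 so the relationship is positive.
|r| = 0.75, which falls in the strong range.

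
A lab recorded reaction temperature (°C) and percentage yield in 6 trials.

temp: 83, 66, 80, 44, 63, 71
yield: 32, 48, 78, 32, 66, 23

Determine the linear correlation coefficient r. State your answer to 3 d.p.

0.222

n = 6, Σx = 407, Σy = 279, Σx² = 28591, Σy² = 15321, Σxy = 19263
nΣxy − ΣxΣy = 115578 − 113553 = 2025
nΣx² − (Σx)² = 171546 − 165649 = 5897; nΣy² − (Σy)² = 91926 − 77841 = 14085
r = 2025 / √(5897 × 14085) = 2025 / 9113.6845 ≈ 0.222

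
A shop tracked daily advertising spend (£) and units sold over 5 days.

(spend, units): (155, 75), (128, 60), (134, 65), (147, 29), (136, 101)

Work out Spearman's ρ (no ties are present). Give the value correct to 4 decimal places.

Rank spend: 5, 1, 2, 4, 3
Rank units: 4, 2, 3, 1, 5
d = rank(spend) − rank(units): 1, -1, -1, 3, -2; Σd² = 16
ρ = 1 − 6Σd² / [n(n²−1)] = 1 − 6×16 / (5×24) = 1 − 96/120 ≈ 0.2000

0.2000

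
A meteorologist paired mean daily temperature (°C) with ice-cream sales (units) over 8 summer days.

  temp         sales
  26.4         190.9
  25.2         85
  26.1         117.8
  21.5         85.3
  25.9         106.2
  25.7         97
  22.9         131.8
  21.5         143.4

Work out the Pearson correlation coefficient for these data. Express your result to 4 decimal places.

0.1432

n = 8, Σx = 195.2, Σy = 957.4, Σx² = 4793.42, Σy² = 123442.98, Σxy = 23435.09
nΣxy − ΣxΣy = 187480.72 − 186884.48 = 596.24
nΣx² − (Σx)² = 38347.36 − 38103.04 = 244.32; nΣy² − (Σy)² = 987543.84 − 916614.76 = 70929.08
r = 596.24 / √(244.32 × 70929.08) = 596.24 / 4162.8587 ≈ 0.1432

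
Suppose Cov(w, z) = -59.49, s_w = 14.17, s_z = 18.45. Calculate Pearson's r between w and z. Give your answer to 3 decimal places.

-0.228

r = Cov(w,z) / (s_w · s_z) = -59.49 / (14.17 × 18.45)
  = -59.49 / 261.4365 ≈ -0.228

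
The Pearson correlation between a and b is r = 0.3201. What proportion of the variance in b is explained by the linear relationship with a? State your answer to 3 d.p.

0.102

r² = (0.3201)² = 0.102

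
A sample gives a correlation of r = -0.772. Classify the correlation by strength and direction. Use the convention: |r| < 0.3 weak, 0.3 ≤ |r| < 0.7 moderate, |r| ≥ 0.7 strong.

strong negative

r = -0.772 < 0 so the relationship is negative.
|r| = 0.772, which falls in the strong range.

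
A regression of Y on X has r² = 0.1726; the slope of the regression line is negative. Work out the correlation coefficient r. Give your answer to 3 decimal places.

|r| = √0.1726 = 0.415
The association is negative, so r = −0.415.

-0.415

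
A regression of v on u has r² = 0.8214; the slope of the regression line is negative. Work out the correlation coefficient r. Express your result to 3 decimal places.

|r| = √0.8214 = 0.906
The association is negative, so r = −0.906.

-0.906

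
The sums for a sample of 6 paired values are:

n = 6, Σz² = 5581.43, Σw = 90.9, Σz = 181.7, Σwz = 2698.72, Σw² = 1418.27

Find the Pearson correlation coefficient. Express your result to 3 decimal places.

r = (nΣwz − ΣwΣz) / √[(nΣw² − (Σw)²)(nΣz² − (Σz)²)]
Numerator: 6×2698.72 − 90.9×181.7 = -324.21
Denominator: √[(8509.62 − 8262.81)(33488.58 − 33014.89)] = √[246.81 × 473.69] = 341.9231
r = -324.21 / 341.9231 ≈ -0.948

-0.948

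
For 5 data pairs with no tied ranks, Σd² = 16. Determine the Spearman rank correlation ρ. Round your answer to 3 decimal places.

ρ = 1 − 6Σd² / [n(n²−1)] = 1 − 6×16 / (5×24)
  = 1 − 96/120 = 1 − 0.8000 ≈ 0.200

0.200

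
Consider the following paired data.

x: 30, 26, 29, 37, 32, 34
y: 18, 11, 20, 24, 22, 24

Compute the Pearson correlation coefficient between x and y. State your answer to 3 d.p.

0.894

n = 6, Σx = 188, Σy = 119, Σx² = 5966, Σy² = 2481, Σxy = 3814
nΣxy − ΣxΣy = 22884 − 22372 = 512
nΣx² − (Σx)² = 35796 − 35344 = 452; nΣy² − (Σy)² = 14886 − 14161 = 725
r = 512 / √(452 × 725) = 512 / 572.4509 ≈ 0.894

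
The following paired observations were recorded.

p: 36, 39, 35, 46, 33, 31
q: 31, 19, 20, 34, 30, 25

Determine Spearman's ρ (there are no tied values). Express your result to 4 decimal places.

0.2571

Rank p: 4, 5, 3, 6, 2, 1
Rank q: 5, 1, 2, 6, 4, 3
d = rank(p) − rank(q): -1, 4, 1, 0, -2, -2; Σd² = 26
ρ = 1 − 6Σd² / [n(n²−1)] = 1 − 6×26 / (6×35) = 1 − 156/210 ≈ 0.2571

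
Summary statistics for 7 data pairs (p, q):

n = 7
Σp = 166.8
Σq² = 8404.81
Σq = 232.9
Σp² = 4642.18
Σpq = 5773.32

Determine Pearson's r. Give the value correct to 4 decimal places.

r = (nΣpq − ΣpΣq) / √[(nΣp² − (Σp)²)(nΣq² − (Σq)²)]
Numerator: 7×5773.32 − 166.8×232.9 = 1565.52
Denominator: √[(32495.26 − 27822.24)(58833.67 − 54242.41)] = √[4673.02 × 4591.26] = 4631.9596
r = 1565.52 / 4631.9596 ≈ 0.3380

0.3380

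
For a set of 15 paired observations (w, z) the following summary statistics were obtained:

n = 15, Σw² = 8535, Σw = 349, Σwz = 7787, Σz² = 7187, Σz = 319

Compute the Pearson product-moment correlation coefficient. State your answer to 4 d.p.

0.8925

r = (nΣwz − ΣwΣz) / √[(nΣw² − (Σw)²)(nΣz² − (Σz)²)]
Numerator: 15×7787 − 349×319 = 5474
Denominator: √[(128025 − 121801)(107805 − 101761)] = √[6224 × 6044] = 6133.3397
r = 5474 / 6133.3397 ≈ 0.8925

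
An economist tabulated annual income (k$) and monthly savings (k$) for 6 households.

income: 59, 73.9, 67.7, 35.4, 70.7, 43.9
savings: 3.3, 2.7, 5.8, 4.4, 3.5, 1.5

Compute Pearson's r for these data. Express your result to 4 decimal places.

n = 6, Σx = 350.6, Σy = 21.2, Σx² = 21704.36, Σy² = 85.68, Σxy = 1255.95
nΣxy − ΣxΣy = 7535.7 − 7432.72 = 102.98
nΣx² − (Σx)² = 130226.16 − 122920.36 = 7305.8; nΣy² − (Σy)² = 514.08 − 449.44 = 64.64
r = 102.98 / √(7305.8 × 64.64) = 102.98 / 687.2022 ≈ 0.1499

0.1499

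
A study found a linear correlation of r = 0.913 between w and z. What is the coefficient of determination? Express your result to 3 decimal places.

0.834

r² = (0.913)² = 0.834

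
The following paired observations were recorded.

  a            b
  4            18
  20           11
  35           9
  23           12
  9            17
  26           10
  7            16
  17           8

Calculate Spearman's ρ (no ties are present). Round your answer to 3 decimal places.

-0.714

Rank a: 1, 5, 8, 6, 3, 7, 2, 4
Rank b: 8, 4, 2, 5, 7, 3, 6, 1
d = rank(a) − rank(b): -7, 1, 6, 1, -4, 4, -4, 3; Σd² = 144
ρ = 1 − 6Σd² / [n(n²−1)] = 1 − 6×144 / (8×63) = 1 − 864/504 ≈ -0.714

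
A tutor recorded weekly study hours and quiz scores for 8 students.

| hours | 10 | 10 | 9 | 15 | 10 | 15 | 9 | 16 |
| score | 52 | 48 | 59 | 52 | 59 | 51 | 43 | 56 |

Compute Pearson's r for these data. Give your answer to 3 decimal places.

n = 8, Σx = 94, Σy = 420, Σx² = 1168, Σy² = 22260, Σxy = 4949
nΣxy − ΣxΣy = 39592 − 39480 = 112
nΣx² − (Σx)² = 9344 − 8836 = 508; nΣy² − (Σy)² = 178080 − 176400 = 1680
r = 112 / √(508 × 1680) = 112 / 923.8182 ≈ 0.121

0.121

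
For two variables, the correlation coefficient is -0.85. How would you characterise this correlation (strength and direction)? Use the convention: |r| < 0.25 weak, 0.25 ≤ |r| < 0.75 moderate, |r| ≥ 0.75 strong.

strong negative

r = -0.85 < 0 so the relationship is negative.
|r| = 0.85, which falls in the strong range.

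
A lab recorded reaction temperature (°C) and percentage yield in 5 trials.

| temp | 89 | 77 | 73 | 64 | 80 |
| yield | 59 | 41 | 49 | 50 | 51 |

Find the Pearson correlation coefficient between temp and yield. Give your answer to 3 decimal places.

0.489

n = 5, Σx = 383, Σy = 250, Σx² = 29675, Σy² = 12664, Σxy = 19265
nΣxy − ΣxΣy = 96325 − 95750 = 575
nΣx² − (Σx)² = 148375 − 146689 = 1686; nΣy² − (Σy)² = 63320 − 62500 = 820
r = 575 / √(1686 × 820) = 575 / 1175.8061 ≈ 0.489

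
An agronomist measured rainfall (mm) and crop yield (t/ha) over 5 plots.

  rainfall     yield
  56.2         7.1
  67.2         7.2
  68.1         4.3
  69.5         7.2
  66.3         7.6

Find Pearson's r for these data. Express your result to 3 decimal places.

n = 5, Σx = 327.3, Σy = 33.4, Σx² = 21537.83, Σy² = 230.34, Σxy = 2179.97
nΣxy − ΣxΣy = 10899.85 − 10931.82 = -31.97
nΣx² − (Σx)² = 107689.15 − 107125.29 = 563.86; nΣy² − (Σy)² = 1151.7 − 1115.56 = 36.14
r = -31.97 / √(563.86 × 36.14) = -31.97 / 142.7512 ≈ -0.224

-0.224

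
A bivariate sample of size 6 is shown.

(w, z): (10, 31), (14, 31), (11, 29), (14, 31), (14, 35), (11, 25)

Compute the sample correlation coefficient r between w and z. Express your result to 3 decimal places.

n = 6, Σw = 74, Σz = 182, Σw² = 930, Σz² = 5574, Σwz = 2262
nΣwz − ΣwΣz = 13572 − 13468 = 104
nΣw² − (Σw)² = 5580 − 5476 = 104; nΣz² − (Σz)² = 33444 − 33124 = 320
r = 104 / √(104 × 320) = 104 / 182.4281 ≈ 0.570

0.570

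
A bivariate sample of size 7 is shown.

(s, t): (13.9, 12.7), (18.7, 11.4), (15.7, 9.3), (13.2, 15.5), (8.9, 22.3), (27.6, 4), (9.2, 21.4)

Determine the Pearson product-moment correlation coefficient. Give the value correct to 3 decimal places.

n = 7, Σs = 107.2, Σt = 96.6, Σs² = 1889.24, Σt² = 1589.24, Σst = 1246.07
nΣst − ΣsΣt = 8722.49 − 10355.52 = -1633.03
nΣs² − (Σs)² = 13224.68 − 11491.84 = 1732.84; nΣt² − (Σt)² = 11124.68 − 9331.56 = 1793.12
r = -1633.03 / √(1732.84 × 1793.12) = -1633.03 / 1762.7223 ≈ -0.926

-0.926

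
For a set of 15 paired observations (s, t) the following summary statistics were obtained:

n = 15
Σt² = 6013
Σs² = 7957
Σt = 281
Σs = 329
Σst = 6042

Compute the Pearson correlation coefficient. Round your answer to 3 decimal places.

-0.163

r = (nΣst − ΣsΣt) / √[(nΣs² − (Σs)²)(nΣt² − (Σt)²)]
Numerator: 15×6042 − 329×281 = -1819
Denominator: √[(119355 − 108241)(90195 − 78961)] = √[11114 × 11234] = 11173.8389
r = -1819 / 11173.8389 ≈ -0.163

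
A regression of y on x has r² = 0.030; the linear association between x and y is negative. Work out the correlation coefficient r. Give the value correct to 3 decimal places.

|r| = √0.030 = 0.173
The association is negative, so r = −0.173.

-0.173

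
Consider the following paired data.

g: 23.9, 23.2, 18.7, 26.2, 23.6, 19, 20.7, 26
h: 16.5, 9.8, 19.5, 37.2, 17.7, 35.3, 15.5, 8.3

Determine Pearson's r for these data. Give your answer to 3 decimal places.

n = 8, Σg = 181.3, Σh = 159.8, Σg² = 4168.03, Σh² = 4000.9, Σgh = 3586.07
nΣgh − ΣgΣh = 28688.56 − 28971.74 = -283.18
nΣg² − (Σg)² = 33344.24 − 32869.69 = 474.55; nΣh² − (Σh)² = 32007.2 − 25536.04 = 6471.16
r = -283.18 / √(474.55 × 6471.16) = -283.18 / 1752.3952 ≈ -0.162

-0.162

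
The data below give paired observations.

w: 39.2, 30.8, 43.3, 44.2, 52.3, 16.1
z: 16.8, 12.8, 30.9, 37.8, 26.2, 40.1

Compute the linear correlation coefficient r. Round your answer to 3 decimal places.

-0.171

n = 6, Σw = 225.9, Σz = 164.6, Σw² = 9308.31, Σz² = 5124.18, Σwz = 6077.4
nΣwz − ΣwΣz = 36464.4 − 37183.14 = -718.74
nΣw² − (Σw)² = 55849.86 − 51030.81 = 4819.05; nΣz² − (Σz)² = 30745.08 − 27093.16 = 3651.92
r = -718.74 / √(4819.05 × 3651.92) = -718.74 / 4195.0906 ≈ -0.171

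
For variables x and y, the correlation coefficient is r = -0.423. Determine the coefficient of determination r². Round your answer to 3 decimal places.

0.179

r² = (-0.423)² = 0.179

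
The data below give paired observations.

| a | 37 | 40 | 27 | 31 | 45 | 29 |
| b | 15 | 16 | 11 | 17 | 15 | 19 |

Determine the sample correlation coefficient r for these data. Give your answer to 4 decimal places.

n = 6, Σa = 209, Σb = 93, Σa² = 7525, Σb² = 1477, Σab = 3245
nΣab − ΣaΣb = 19470 − 19437 = 33
nΣa² − (Σa)² = 45150 − 43681 = 1469; nΣb² − (Σb)² = 8862 − 8649 = 213
r = 33 / √(1469 × 213) = 33 / 559.3720 ≈ 0.0590

0.0590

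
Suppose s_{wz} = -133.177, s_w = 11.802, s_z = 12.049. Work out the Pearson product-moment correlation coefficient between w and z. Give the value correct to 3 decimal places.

-0.937

r = Cov(w,z) / (s_w · s_z) = -133.177 / (11.802 × 12.049)
  = -133.177 / 142.2023 ≈ -0.937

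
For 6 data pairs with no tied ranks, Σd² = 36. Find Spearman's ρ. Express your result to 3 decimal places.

ρ = 1 − 6Σd² / [n(n²−1)] = 1 − 6×36 / (6×35)
  = 1 − 216/210 = 1 − 1.0286 ≈ -0.029

-0.029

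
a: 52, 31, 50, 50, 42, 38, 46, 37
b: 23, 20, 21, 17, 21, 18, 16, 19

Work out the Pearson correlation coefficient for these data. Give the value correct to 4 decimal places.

n = 8, Σa = 346, Σb = 155, Σa² = 15358, Σb² = 3041, Σab = 6721
nΣab − ΣaΣb = 53768 − 53630 = 138
nΣa² − (Σa)² = 122864 − 119716 = 3148; nΣb² − (Σb)² = 24328 − 24025 = 303
r = 138 / √(3148 × 303) = 138 / 976.6494 ≈ 0.1413

0.1413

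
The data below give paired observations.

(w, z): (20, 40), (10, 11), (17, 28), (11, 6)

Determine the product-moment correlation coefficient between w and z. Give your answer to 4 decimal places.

0.9749

n = 4, Σw = 58, Σz = 85, Σw² = 910, Σz² = 2541, Σwz = 1452
nΣwz − ΣwΣz = 5808 − 4930 = 878
nΣw² − (Σw)² = 3640 − 3364 = 276; nΣz² − (Σz)² = 10164 − 7225 = 2939
r = 878 / √(276 × 2939) = 878 / 900.6464 ≈ 0.9749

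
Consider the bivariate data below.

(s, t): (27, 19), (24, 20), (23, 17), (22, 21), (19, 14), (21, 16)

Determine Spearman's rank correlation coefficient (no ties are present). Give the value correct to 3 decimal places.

0.600

Rank s: 6, 5, 4, 3, 1, 2
Rank t: 4, 5, 3, 6, 1, 2
d = rank(s) − rank(t): 2, 0, 1, -3, 0, 0; Σd² = 14
ρ = 1 − 6Σd² / [n(n²−1)] = 1 − 6×14 / (6×35) = 1 − 84/210 ≈ 0.600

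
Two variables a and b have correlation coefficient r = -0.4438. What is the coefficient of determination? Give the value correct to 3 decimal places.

0.197

r² = (-0.4438)² = 0.197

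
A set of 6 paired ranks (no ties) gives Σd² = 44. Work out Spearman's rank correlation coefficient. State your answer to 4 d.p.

-0.2571

ρ = 1 − 6Σd² / [n(n²−1)] = 1 − 6×44 / (6×35)
  = 1 − 264/210 = 1 − 1.25714 ≈ -0.2571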